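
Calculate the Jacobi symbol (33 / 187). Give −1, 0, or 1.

0

Reciprocity: 33 ≡ 1 and 187 ≡ 3 (mod 4), so (33/187) = +(187/33).
Reduce top mod 33: now compute (22/33).
Pull out 2: since 33 ≡ 1 (mod 8), (2/33) = +1.
Reciprocity: 11 ≡ 3 and 33 ≡ 1 (mod 4), so (11/33) = +(33/11).
Reduce top mod 11: now compute (0/11).
Top reduces to 0: gcd > 1, so the symbol is 0.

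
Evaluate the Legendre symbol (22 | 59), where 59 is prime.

Euler's criterion: (22/59) ≡ 22^29 (mod 59).
22^2 ≡ 12 (mod 59)
22^4 ≡ 26 (mod 59)
22^8 ≡ 27 (mod 59)
22^16 ≡ 21 (mod 59)
22^29 = 22^(16+8+4+1) ≡ 1 (mod 59).
Result is 1, so (22/59) = 1.

1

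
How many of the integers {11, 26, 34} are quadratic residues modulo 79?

2

(11/79) = +1 → QR.
(26/79) = +1 → QR.
(34/79) = -1 → non-residue.
Total quadratic residues among the 3: 2.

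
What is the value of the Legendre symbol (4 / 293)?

Pull out 2^2: since 293 ≡ 5 (mod 8), (2/293) = -1, so (2/293)^2 = +1.
Reached (1/293) = 1. Collecting the sign flips along the way, the symbol is +1.

1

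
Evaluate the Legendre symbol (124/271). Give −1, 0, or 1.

1

Pull out 2^2: since 271 ≡ 7 (mod 8), (2/271) = +1, so (2/271)^2 = +1.
Reciprocity: 31 ≡ 3 and 271 ≡ 3 (mod 4), so (31/271) = −(271/31).
Reduce top mod 31: now compute (23/31).
Reciprocity: 23 ≡ 3 and 31 ≡ 3 (mod 4), so (23/31) = −(31/23).
Reduce top mod 23: now compute (8/23).
Pull out 2^3: since 23 ≡ 7 (mod 8), (2/23) = +1, so (2/23)^3 = +1.
Reached (1/23) = 1. Collecting the sign flips along the way, the symbol is +1.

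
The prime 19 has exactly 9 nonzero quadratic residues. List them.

Square k = 1,…,9 (k and 19−k give the same square):
1²=1, 2²=4, 3²=9, 4²=16, 5²≡6, 6²≡17, 7²≡11, 8²≡7, 9²≡5 (mod 19).
So the quadratic residues mod 19 are {1, 4, 5, 6, 7, 9, 11, 16, 17}.

1 4 5 6 7 9 11 16 17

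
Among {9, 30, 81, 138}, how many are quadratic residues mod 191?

4

(9/191) = +1 → QR.
(30/191) = +1 → QR.
(81/191) = +1 → QR.
(138/191) = +1 → QR.
Total quadratic residues among the 4: 4.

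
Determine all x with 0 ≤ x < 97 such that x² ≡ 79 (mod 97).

97 ≡ 1 (mod 4), so we find a root by search.
Trying successive values, 46² = 2116 ≡ 79 (mod 97). The other root is 97 − 46 = 51.

46, 51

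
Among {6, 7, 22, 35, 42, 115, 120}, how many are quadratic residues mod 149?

6

(6/149) = +1 → QR.
(7/149) = +1 → QR.
(22/149) = +1 → QR.
(35/149) = +1 → QR.
(42/149) = +1 → QR.
(115/149) = -1 → non-residue.
(120/149) = +1 → QR.
Total quadratic residues among the 7: 6.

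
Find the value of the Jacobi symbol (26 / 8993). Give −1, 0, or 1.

Pull out 2: since 8993 ≡ 1 (mod 8), (2/8993) = +1.
Reciprocity: 13 ≡ 1 and 8993 ≡ 1 (mod 4), so (13/8993) = +(8993/13).
Reduce top mod 13: now compute (10/13).
Pull out 2: since 13 ≡ 5 (mod 8), (2/13) = -1.
Reciprocity: 5 ≡ 1 and 13 ≡ 1 (mod 4), so (5/13) = +(13/5).
Reduce top mod 5: now compute (3/5).
Reciprocity: 3 ≡ 3 and 5 ≡ 1 (mod 4), so (3/5) = +(5/3).
Reduce top mod 3: now compute (2/3).
Pull out 2: since 3 ≡ 3 (mod 8), (2/3) = -1.
Reached (1/3) = 1. Collecting the sign flips along the way, the symbol is +1.

1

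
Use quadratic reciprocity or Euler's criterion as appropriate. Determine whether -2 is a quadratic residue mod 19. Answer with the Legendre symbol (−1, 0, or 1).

Euler's criterion: (-2/19) ≡ 17^9 (mod 19).
17^2 ≡ 4 (mod 19)
17^4 ≡ 16 (mod 19)
17^8 ≡ 9 (mod 19)
17^9 = 17^(8+1) ≡ 1 (mod 19).
Result is 1, so (-2/19) = 1.

1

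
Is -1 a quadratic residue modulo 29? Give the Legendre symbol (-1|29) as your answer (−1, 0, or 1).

1

First reduce: -1 ≡ 28 (mod 29).
Pull out 2^2: since 29 ≡ 5 (mod 8), (2/29) = -1, so (2/29)^2 = +1.
Reciprocity: 7 ≡ 3 and 29 ≡ 1 (mod 4), so (7/29) = +(29/7).
Reduce top mod 7: now compute (1/7).
Reached (1/7) = 1. Collecting the sign flips along the way, the symbol is +1.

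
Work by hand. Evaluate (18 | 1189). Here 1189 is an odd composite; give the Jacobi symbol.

Pull out 2: since 1189 ≡ 5 (mod 8), (2/1189) = -1.
Reciprocity: 9 ≡ 1 and 1189 ≡ 1 (mod 4), so (9/1189) = +(1189/9).
Reduce top mod 9: now compute (1/9).
Reached (1/9) = 1. Collecting the sign flips along the way, the symbol is -1.

-1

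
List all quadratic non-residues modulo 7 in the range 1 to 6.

3, 5, 6

Square k = 1,…,3 (k and 7−k give the same square):
1²=1, 2²=4, 3²≡2 (mod 7).
The residues are {1, 2, 4}; the non-residues are the remaining 3 nonzero classes.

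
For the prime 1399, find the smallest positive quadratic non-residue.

3

(2/1399) = +1, so 2 is a residue.
(3/1399) = −1, so 3 is the smallest positive non-residue mod 1399.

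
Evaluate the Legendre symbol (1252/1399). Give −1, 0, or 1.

Pull out 2^2: since 1399 ≡ 7 (mod 8), (2/1399) = +1, so (2/1399)^2 = +1.
Reciprocity: 313 ≡ 1 and 1399 ≡ 3 (mod 4), so (313/1399) = +(1399/313).
Reduce top mod 313: now compute (147/313).
Reciprocity: 147 ≡ 3 and 313 ≡ 1 (mod 4), so (147/313) = +(313/147).
Reduce top mod 147: now compute (19/147).
Reciprocity: 19 ≡ 3 and 147 ≡ 3 (mod 4), so (19/147) = −(147/19).
Reduce top mod 19: now compute (14/19).
Pull out 2: since 19 ≡ 3 (mod 8), (2/19) = -1.
Reciprocity: 7 ≡ 3 and 19 ≡ 3 (mod 4), so (7/19) = −(19/7).
Reduce top mod 7: now compute (5/7).
Reciprocity: 5 ≡ 1 and 7 ≡ 3 (mod 4), so (5/7) = +(7/5).
Reduce top mod 5: now compute (2/5).
Pull out 2: since 5 ≡ 5 (mod 8), (2/5) = -1.
Reached (1/5) = 1. Collecting the sign flips along the way, the symbol is +1.

1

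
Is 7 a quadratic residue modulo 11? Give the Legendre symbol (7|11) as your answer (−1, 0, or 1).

-1

Euler's criterion: (7/11) ≡ 7^5 (mod 11).
7^2 ≡ 5 (mod 11)
7^4 ≡ 3 (mod 11)
7^5 = 7^(4+1) ≡ 10 (mod 11).
Result is 10 ≡ −1, so (7/11) = −1.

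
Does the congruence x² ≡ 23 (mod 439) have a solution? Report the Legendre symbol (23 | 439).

-1

Reciprocity: 23 ≡ 3 and 439 ≡ 3 (mod 4), so (23/439) = −(439/23).
Reduce top mod 23: now compute (2/23).
Pull out 2: since 23 ≡ 7 (mod 8), (2/23) = +1.
Reached (1/23) = 1. Collecting the sign flips along the way, the symbol is -1.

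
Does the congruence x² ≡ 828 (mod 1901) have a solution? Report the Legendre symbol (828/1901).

Pull out 2^2: since 1901 ≡ 5 (mod 8), (2/1901) = -1, so (2/1901)^2 = +1.
Reciprocity: 207 ≡ 3 and 1901 ≡ 1 (mod 4), so (207/1901) = +(1901/207).
Reduce top mod 207: now compute (38/207).
Pull out 2: since 207 ≡ 7 (mod 8), (2/207) = +1.
Reciprocity: 19 ≡ 3 and 207 ≡ 3 (mod 4), so (19/207) = −(207/19).
Reduce top mod 19: now compute (17/19).
Reciprocity: 17 ≡ 1 and 19 ≡ 3 (mod 4), so (17/19) = +(19/17).
Reduce top mod 17: now compute (2/17).
Pull out 2: since 17 ≡ 1 (mod 8), (2/17) = +1.
Reached (1/17) = 1. Collecting the sign flips along the way, the symbol is -1.

-1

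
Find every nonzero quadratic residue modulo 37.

1,3,4,7,9,10,11,12,16,21,25,26,27,28,30,33,34,36

Square k = 1,…,18 (k and 37−k give the same square):
1²=1, 2²=4, 3²=9, 4²=16, 5²=25, 6²=36, 7²≡12, 8²≡27, 9²≡7, 10²≡26, 11²≡10, 12²≡33, 13²≡21, 14²≡11, 15²≡3, 16²≡34, 17²≡30, 18²≡28 (mod 37).
So the quadratic residues mod 37 are {1, 3, 4, 7, 9, 10, 11, 12, 16, 21, 25, 26, 27, 28, 30, 33, 34, 36}.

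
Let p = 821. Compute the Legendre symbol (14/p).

Euler's criterion: (14/821) ≡ 14^410 (mod 821).
14^2 ≡ 196 (mod 821)
14^4 ≡ 650 (mod 821)
14^8 ≡ 506 (mod 821)
14^16 ≡ 705 (mod 821)
14^32 ≡ 320 (mod 821)
14^64 ≡ 596 (mod 821)
14^128 ≡ 544 (mod 821)
14^256 ≡ 376 (mod 821)
14^410 = 14^(256+128+16+8+2) ≡ 820 (mod 821).
Result is 820 ≡ −1, so (14/821) = −1.

-1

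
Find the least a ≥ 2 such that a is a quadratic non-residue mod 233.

3

(2/233) = +1, so 2 is a residue.
(3/233) = −1, so 3 is the smallest positive non-residue mod 233.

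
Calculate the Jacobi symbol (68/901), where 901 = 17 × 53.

0

Pull out 2^2: since 901 ≡ 5 (mod 8), (2/901) = -1, so (2/901)^2 = +1.
Reciprocity: 17 ≡ 1 and 901 ≡ 1 (mod 4), so (17/901) = +(901/17).
Reduce top mod 17: now compute (0/17).
Top reduces to 0: gcd > 1, so the symbol is 0.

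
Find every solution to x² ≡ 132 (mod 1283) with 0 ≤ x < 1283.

Since 1283 ≡ 3 (mod 4), a square root of 132 is 132^((1283+1)/4) = 132^321 mod 1283.
Repeated squaring: 132^2≡745, 132^4≡769, 132^8≡1181, 132^16≡140, 132^32≡355, 132^64≡291, 132^128≡3, 132^256≡9 (mod 1283).
132^321 = 132^(256+64+1) ≡ 581 (mod 1283).
Check: 581² = 337561 ≡ 132 (mod 1283). The two roots are 581 and 702.

581, 702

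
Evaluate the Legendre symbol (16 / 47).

Euler's criterion: (16/47) ≡ 16^23 (mod 47).
16^2 ≡ 21 (mod 47)
16^4 ≡ 18 (mod 47)
16^8 ≡ 42 (mod 47)
16^16 ≡ 25 (mod 47)
16^23 = 16^(16+4+2+1) ≡ 1 (mod 47).
Result is 1, so (16/47) = 1.

1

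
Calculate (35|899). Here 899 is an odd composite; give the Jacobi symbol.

1

Reciprocity: 35 ≡ 3 and 899 ≡ 3 (mod 4), so (35/899) = −(899/35).
Reduce top mod 35: now compute (24/35).
Pull out 2^3: since 35 ≡ 3 (mod 8), (2/35) = -1, so (2/35)^3 = -1.
Reciprocity: 3 ≡ 3 and 35 ≡ 3 (mod 4), so (3/35) = −(35/3).
Reduce top mod 3: now compute (2/3).
Pull out 2: since 3 ≡ 3 (mod 8), (2/3) = -1.
Reached (1/3) = 1. Collecting the sign flips along the way, the symbol is +1.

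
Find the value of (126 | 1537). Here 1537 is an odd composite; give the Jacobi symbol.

1

Pull out 2: since 1537 ≡ 1 (mod 8), (2/1537) = +1.
Reciprocity: 63 ≡ 3 and 1537 ≡ 1 (mod 4), so (63/1537) = +(1537/63).
Reduce top mod 63: now compute (25/63).
Reciprocity: 25 ≡ 1 and 63 ≡ 3 (mod 4), so (25/63) = +(63/25).
Reduce top mod 25: now compute (13/25).
Reciprocity: 13 ≡ 1 and 25 ≡ 1 (mod 4), so (13/25) = +(25/13).
Reduce top mod 13: now compute (12/13).
Pull out 2^2: since 13 ≡ 5 (mod 8), (2/13) = -1, so (2/13)^2 = +1.
Reciprocity: 3 ≡ 3 and 13 ≡ 1 (mod 4), so (3/13) = +(13/3).
Reduce top mod 3: now compute (1/3).
Reached (1/3) = 1. Collecting the sign flips along the way, the symbol is +1.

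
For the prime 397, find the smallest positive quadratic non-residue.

(2/397) = −1, so 2 is the smallest positive non-residue mod 397.

2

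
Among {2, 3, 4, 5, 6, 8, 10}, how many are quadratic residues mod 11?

(2/11) = -1 → non-residue.
(3/11) = +1 → QR.
(4/11) = +1 → QR.
(5/11) = +1 → QR.
(6/11) = -1 → non-residue.
(8/11) = -1 → non-residue.
(10/11) = -1 → non-residue.
Total quadratic residues among the 7: 3.

3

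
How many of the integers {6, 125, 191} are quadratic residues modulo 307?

2

(6/307) = +1 → QR.
(125/307) = -1 → non-residue.
(191/307) = +1 → QR.
Total quadratic residues among the 3: 2.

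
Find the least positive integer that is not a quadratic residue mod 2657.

(2/2657) = +1, so 2 is a residue.
(3/2657) = −1, so 3 is the smallest positive non-residue mod 2657.

3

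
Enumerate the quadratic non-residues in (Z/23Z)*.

5, 7, 10, 11, 14, 15, 17, 19, 20, 21, 22

Square k = 1,…,11 (k and 23−k give the same square):
1²=1, 2²=4, 3²=9, 4²=16, 5²≡2, 6²≡13, 7²≡3, 8²≡18, 9²≡12, 10²≡8, 11²≡6 (mod 23).
The residues are {1, 2, 3, 4, 6, 8, 9, 12, 13, 16, 18}; the non-residues are the remaining 11 nonzero classes.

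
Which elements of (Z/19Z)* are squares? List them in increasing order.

1,4,5,6,7,9,11,16,17

Square k = 1,…,9 (k and 19−k give the same square):
1²=1, 2²=4, 3²=9, 4²=16, 5²≡6, 6²≡17, 7²≡11, 8²≡7, 9²≡5 (mod 19).
So the quadratic residues mod 19 are {1, 4, 5, 6, 7, 9, 11, 16, 17}.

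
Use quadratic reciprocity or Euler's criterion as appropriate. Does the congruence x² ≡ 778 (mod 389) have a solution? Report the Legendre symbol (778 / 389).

0

First reduce: 778 ≡ 0 (mod 389).
Top reduces to 0: gcd > 1, so the symbol is 0.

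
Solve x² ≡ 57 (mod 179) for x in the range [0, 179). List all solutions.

86, 93

Since 179 ≡ 3 (mod 4), a square root of 57 is 57^((179+1)/4) = 57^45 mod 179.
Repeated squaring: 57^2≡27, 57^4≡13, 57^8≡169, 57^16≡100, 57^32≡155 (mod 179).
57^45 = 57^(32+8+4+1) ≡ 93 (mod 179).
Check: 93² = 8649 ≡ 57 (mod 179). The two roots are 86 and 93.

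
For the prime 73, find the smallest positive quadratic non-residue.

5

(2/73) = +1, so 2 is a residue.
(3/73) = +1, so 3 is a residue.
(4/73) = +1, so 4 is a residue.
(5/73) = −1, so 5 is the smallest positive non-residue mod 73.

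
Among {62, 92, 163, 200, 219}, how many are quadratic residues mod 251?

2

(62/251) = -1 → non-residue.
(92/251) = +1 → QR.
(163/251) = -1 → non-residue.
(200/251) = -1 → non-residue.
(219/251) = +1 → QR.
Total quadratic residues among the 5: 2.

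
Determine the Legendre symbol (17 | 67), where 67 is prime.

Euler's criterion: (17/67) ≡ 17^33 (mod 67).
17^2 ≡ 21 (mod 67)
17^4 ≡ 39 (mod 67)
17^8 ≡ 47 (mod 67)
17^16 ≡ 65 (mod 67)
17^32 ≡ 4 (mod 67)
17^33 = 17^(32+1) ≡ 1 (mod 67).
Result is 1, so (17/67) = 1.

1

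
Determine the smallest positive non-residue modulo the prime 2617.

5

(2/2617) = +1, so 2 is a residue.
(3/2617) = +1, so 3 is a residue.
(4/2617) = +1, so 4 is a residue.
(5/2617) = −1, so 5 is the smallest positive non-residue mod 2617.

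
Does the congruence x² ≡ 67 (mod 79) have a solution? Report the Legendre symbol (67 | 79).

Euler's criterion: (67/79) ≡ 67^39 (mod 79).
67^2 ≡ 65 (mod 79)
67^4 ≡ 38 (mod 79)
67^8 ≡ 22 (mod 79)
67^16 ≡ 10 (mod 79)
67^32 ≡ 21 (mod 79)
67^39 = 67^(32+4+2+1) ≡ 1 (mod 79).
Result is 1, so (67/79) = 1.

1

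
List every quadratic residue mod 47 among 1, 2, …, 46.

Square k = 1,…,23 (k and 47−k give the same square):
1²=1, 2²=4, 3²=9, 4²=16, 5²=25, 6²=36, 7²≡2, 8²≡17, 9²≡34, 10²≡6, 11²≡27, 12²≡3, 13²≡28, 14²≡8, 15²≡37, 16²≡21, 17²≡7, 18²≡42, 19²≡32, 20²≡24, 21²≡18, 22²≡14, 23²≡12 (mod 47).
So the quadratic residues mod 47 are {1, 2, 3, 4, 6, 7, 8, 9, 12, 14, 16, 17, 18, 21, 24, 25, 27, 28, 32, 34, 36, 37, 42}.

1,2,3,4,6,7,8,9,12,14,16,17,18,21,24,25,27,28,32,34,36,37,42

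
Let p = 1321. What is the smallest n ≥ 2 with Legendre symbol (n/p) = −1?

(2/1321) = +1, so 2 is a residue.
(3/1321) = +1, so 3 is a residue.
(4/1321) = +1, so 4 is a residue.
(5/1321) = +1, so 5 is a residue.
(6/1321) = +1, so 6 is a residue.
(7/1321) = −1, so 7 is the smallest positive non-residue mod 1321.

7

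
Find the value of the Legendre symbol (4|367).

1

Pull out 2^2: since 367 ≡ 7 (mod 8), (2/367) = +1, so (2/367)^2 = +1.
Reached (1/367) = 1. Collecting the sign flips along the way, the symbol is +1.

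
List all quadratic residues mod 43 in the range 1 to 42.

1,4,6,9,10,11,13,14,15,16,17,21,23,24,25,31,35,36,38,40,41

Square k = 1,…,21 (k and 43−k give the same square):
1²=1, 2²=4, 3²=9, 4²=16, 5²=25, 6²=36, 7²≡6, 8²≡21, 9²≡38, 10²≡14, 11²≡35, 12²≡15, 13²≡40, 14²≡24, 15²≡10, 16²≡41, 17²≡31, 18²≡23, 19²≡17, 20²≡13, 21²≡11 (mod 43).
So the quadratic residues mod 43 are {1, 4, 6, 9, 10, 11, 13, 14, 15, 16, 17, 21, 23, 24, 25, 31, 35, 36, 38, 40, 41}.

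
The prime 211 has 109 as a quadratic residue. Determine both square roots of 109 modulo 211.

98, 113

Since 211 ≡ 3 (mod 4), a square root of 109 is 109^((211+1)/4) = 109^53 mod 211.
Repeated squaring: 109^2≡65, 109^4≡5, 109^8≡25, 109^16≡203, 109^32≡64 (mod 211).
109^53 = 109^(32+16+4+1) ≡ 113 (mod 211).
Check: 113² = 12769 ≡ 109 (mod 211). The two roots are 98 and 113.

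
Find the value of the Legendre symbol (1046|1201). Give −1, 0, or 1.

Pull out 2: since 1201 ≡ 1 (mod 8), (2/1201) = +1.
Reciprocity: 523 ≡ 3 and 1201 ≡ 1 (mod 4), so (523/1201) = +(1201/523).
Reduce top mod 523: now compute (155/523).
Reciprocity: 155 ≡ 3 and 523 ≡ 3 (mod 4), so (155/523) = −(523/155).
Reduce top mod 155: now compute (58/155).
Pull out 2: since 155 ≡ 3 (mod 8), (2/155) = -1.
Reciprocity: 29 ≡ 1 and 155 ≡ 3 (mod 4), so (29/155) = +(155/29).
Reduce top mod 29: now compute (10/29).
Pull out 2: since 29 ≡ 5 (mod 8), (2/29) = -1.
Reciprocity: 5 ≡ 1 and 29 ≡ 1 (mod 4), so (5/29) = +(29/5).
Reduce top mod 5: now compute (4/5).
Pull out 2^2: since 5 ≡ 5 (mod 8), (2/5) = -1, so (2/5)^2 = +1.
Reached (1/5) = 1. Collecting the sign flips along the way, the symbol is -1.

-1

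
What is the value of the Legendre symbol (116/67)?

Euler's criterion: (116/67) ≡ 49^33 (mod 67).
49^2 ≡ 56 (mod 67)
49^4 ≡ 54 (mod 67)
49^8 ≡ 35 (mod 67)
49^16 ≡ 19 (mod 67)
49^32 ≡ 26 (mod 67)
49^33 = 49^(32+1) ≡ 1 (mod 67).
Result is 1, so (116/67) = 1.

1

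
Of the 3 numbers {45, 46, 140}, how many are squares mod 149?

3

(45/149) = +1 → QR.
(46/149) = +1 → QR.
(140/149) = +1 → QR.
Total quadratic residues among the 3: 3.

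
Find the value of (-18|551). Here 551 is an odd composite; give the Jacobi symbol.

First reduce: -18 ≡ 533 (mod 551).
Reciprocity: 533 ≡ 1 and 551 ≡ 3 (mod 4), so (533/551) = +(551/533).
Reduce top mod 533: now compute (18/533).
Pull out 2: since 533 ≡ 5 (mod 8), (2/533) = -1.
Reciprocity: 9 ≡ 1 and 533 ≡ 1 (mod 4), so (9/533) = +(533/9).
Reduce top mod 9: now compute (2/9).
Pull out 2: since 9 ≡ 1 (mod 8), (2/9) = +1.
Reached (1/9) = 1. Collecting the sign flips along the way, the symbol is -1.

-1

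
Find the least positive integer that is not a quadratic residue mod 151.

(2/151) = +1, so 2 is a residue.
(3/151) = −1, so 3 is the smallest positive non-residue mod 151.

3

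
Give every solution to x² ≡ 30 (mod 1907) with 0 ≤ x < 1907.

Since 1907 ≡ 3 (mod 4), a square root of 30 is 30^((1907+1)/4) = 30^477 mod 1907.
Repeated squaring: 30^2≡900, 30^4≡1432, 30^8≡599, 30^16≡285, 30^32≡1131, 30^64≡1471, 30^128≡1303, 30^256≡579 (mod 1907).
30^477 = 30^(256+128+64+16+8+4+1) ≡ 62 (mod 1907).
Check: 62² = 3844 ≡ 30 (mod 1907). The two roots are 62 and 1845.

62, 1845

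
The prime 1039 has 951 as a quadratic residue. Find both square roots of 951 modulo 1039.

Since 1039 ≡ 3 (mod 4), a square root of 951 is 951^((1039+1)/4) = 951^260 mod 1039.
Repeated squaring: 951^2≡471, 951^4≡534, 951^8≡470, 951^16≡632, 951^32≡448, 951^64≡177, 951^128≡159, 951^256≡345 (mod 1039).
951^260 = 951^(256+4) ≡ 327 (mod 1039).
Check: 327² = 106929 ≡ 951 (mod 1039). The two roots are 327 and 712.

327, 712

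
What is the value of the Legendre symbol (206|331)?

Pull out 2: since 331 ≡ 3 (mod 8), (2/331) = -1.
Reciprocity: 103 ≡ 3 and 331 ≡ 3 (mod 4), so (103/331) = −(331/103).
Reduce top mod 103: now compute (22/103).
Pull out 2: since 103 ≡ 7 (mod 8), (2/103) = +1.
Reciprocity: 11 ≡ 3 and 103 ≡ 3 (mod 4), so (11/103) = −(103/11).
Reduce top mod 11: now compute (4/11).
Pull out 2^2: since 11 ≡ 3 (mod 8), (2/11) = -1, so (2/11)^2 = +1.
Reached (1/11) = 1. Collecting the sign flips along the way, the symbol is -1.

-1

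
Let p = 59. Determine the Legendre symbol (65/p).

-1

First reduce: 65 ≡ 6 (mod 59).
Pull out 2: since 59 ≡ 3 (mod 8), (2/59) = -1.
Reciprocity: 3 ≡ 3 and 59 ≡ 3 (mod 4), so (3/59) = −(59/3).
Reduce top mod 3: now compute (2/3).
Pull out 2: since 3 ≡ 3 (mod 8), (2/3) = -1.
Reached (1/3) = 1. Collecting the sign flips along the way, the symbol is -1.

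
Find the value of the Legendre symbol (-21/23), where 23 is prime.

First reduce: -21 ≡ 2 (mod 23).
Pull out 2: since 23 ≡ 7 (mod 8), (2/23) = +1.
Reached (1/23) = 1. Collecting the sign flips along the way, the symbol is +1.

1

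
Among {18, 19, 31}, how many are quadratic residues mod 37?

0

(18/37) = -1 → non-residue.
(19/37) = -1 → non-residue.
(31/37) = -1 → non-residue.
Total quadratic residues among the 3: 0.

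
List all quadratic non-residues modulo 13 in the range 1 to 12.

2 5 6 7 8 11

Square k = 1,…,6 (k and 13−k give the same square):
1²=1, 2²=4, 3²=9, 4²≡3, 5²≡12, 6²≡10 (mod 13).
The residues are {1, 3, 4, 9, 10, 12}; the non-residues are the remaining 6 nonzero classes.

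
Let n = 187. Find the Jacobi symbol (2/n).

-1

Pull out 2: since 187 ≡ 3 (mod 8), (2/187) = -1.
Reached (1/187) = 1. Collecting the sign flips along the way, the symbol is -1.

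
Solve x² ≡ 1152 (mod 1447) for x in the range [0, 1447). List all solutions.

Since 1447 ≡ 3 (mod 4), a square root of 1152 is 1152^((1447+1)/4) = 1152^362 mod 1447.
Repeated squaring: 1152^2≡205, 1152^4≡62, 1152^8≡950, 1152^16≡1019, 1152^32≡862, 1152^64≡733, 1152^128≡452, 1152^256≡277 (mod 1447).
1152^362 = 1152^(256+64+32+8+2) ≡ 404 (mod 1447).
Check: 404² = 163216 ≡ 1152 (mod 1447). The two roots are 404 and 1043.

404, 1043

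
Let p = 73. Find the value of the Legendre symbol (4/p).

Pull out 2^2: since 73 ≡ 1 (mod 8), (2/73) = +1, so (2/73)^2 = +1.
Reached (1/73) = 1. Collecting the sign flips along the way, the symbol is +1.

1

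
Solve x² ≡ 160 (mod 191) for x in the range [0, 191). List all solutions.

55, 136

Since 191 ≡ 3 (mod 4), a square root of 160 is 160^((191+1)/4) = 160^48 mod 191.
Repeated squaring: 160^2≡6, 160^4≡36, 160^8≡150, 160^16≡153, 160^32≡107 (mod 191).
160^48 = 160^(32+16) ≡ 136 (mod 191).
Check: 136² = 18496 ≡ 160 (mod 191). The two roots are 55 and 136.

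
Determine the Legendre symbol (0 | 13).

Top reduces to 0: gcd > 1, so the symbol is 0.

0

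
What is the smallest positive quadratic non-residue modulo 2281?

(2/2281) = +1, so 2 is a residue.
(3/2281) = +1, so 3 is a residue.
(4/2281) = +1, so 4 is a residue.
(5/2281) = +1, so 5 is a residue.
(6/2281) = +1, so 6 is a residue.
(7/2281) = −1, so 7 is the smallest positive non-residue mod 2281.

7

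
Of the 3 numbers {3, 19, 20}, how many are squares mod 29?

1

(3/29) = -1 → non-residue.
(19/29) = -1 → non-residue.
(20/29) = +1 → QR.
Total quadratic residues among the 3: 1.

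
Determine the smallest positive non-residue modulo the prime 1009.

(2/1009) = +1, so 2 is a residue.
(3/1009) = +1, so 3 is a residue.
(4/1009) = +1, so 4 is a residue.
(5/1009) = +1, so 5 is a residue.
(6/1009) = +1, so 6 is a residue.
(7/1009) = +1, so 7 is a residue.
(8/1009) = +1, so 8 is a residue.
(9/1009) = +1, so 9 is a residue.
(10/1009) = +1, so 10 is a residue.
(11/1009) = −1, so 11 is the smallest positive non-residue mod 1009.

11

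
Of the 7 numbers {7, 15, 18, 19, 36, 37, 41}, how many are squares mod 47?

(7/47) = +1 → QR.
(15/47) = -1 → non-residue.
(18/47) = +1 → QR.
(19/47) = -1 → non-residue.
(36/47) = +1 → QR.
(37/47) = +1 → QR.
(41/47) = -1 → non-residue.
Total quadratic residues among the 7: 4.

4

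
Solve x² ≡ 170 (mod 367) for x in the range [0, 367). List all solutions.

Since 367 ≡ 3 (mod 4), a square root of 170 is 170^((367+1)/4) = 170^92 mod 367.
Repeated squaring: 170^2≡274, 170^4≡208, 170^8≡325, 170^16≡296, 170^32≡270, 170^64≡234 (mod 367).
170^92 = 170^(64+16+8+4) ≡ 212 (mod 367).
Check: 212² = 44944 ≡ 170 (mod 367). The two roots are 155 and 212.

155, 212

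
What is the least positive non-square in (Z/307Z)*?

2

(2/307) = −1, so 2 is the smallest positive non-residue mod 307.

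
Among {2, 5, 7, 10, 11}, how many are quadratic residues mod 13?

1

(2/13) = -1 → non-residue.
(5/13) = -1 → non-residue.
(7/13) = -1 → non-residue.
(10/13) = +1 → QR.
(11/13) = -1 → non-residue.
Total quadratic residues among the 5: 1.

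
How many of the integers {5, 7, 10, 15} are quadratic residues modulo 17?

(5/17) = -1 → non-residue.
(7/17) = -1 → non-residue.
(10/17) = -1 → non-residue.
(15/17) = +1 → QR.
Total quadratic residues among the 4: 1.

1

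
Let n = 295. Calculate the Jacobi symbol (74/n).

Pull out 2: since 295 ≡ 7 (mod 8), (2/295) = +1.
Reciprocity: 37 ≡ 1 and 295 ≡ 3 (mod 4), so (37/295) = +(295/37).
Reduce top mod 37: now compute (36/37).
Pull out 2^2: since 37 ≡ 5 (mod 8), (2/37) = -1, so (2/37)^2 = +1.
Reciprocity: 9 ≡ 1 and 37 ≡ 1 (mod 4), so (9/37) = +(37/9).
Reduce top mod 9: now compute (1/9).
Reached (1/9) = 1. Collecting the sign flips along the way, the symbol is +1.

1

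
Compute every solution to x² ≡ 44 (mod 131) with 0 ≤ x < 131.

31, 100

Since 131 ≡ 3 (mod 4), a square root of 44 is 44^((131+1)/4) = 44^33 mod 131.
Repeated squaring: 44^2≡102, 44^4≡55, 44^8≡12, 44^16≡13, 44^32≡38 (mod 131).
44^33 = 44^(32+1) ≡ 100 (mod 131).
Check: 100² = 10000 ≡ 44 (mod 131). The two roots are 31 and 100.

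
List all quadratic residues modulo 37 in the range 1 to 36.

1, 3, 4, 7, 9, 10, 11, 12, 16, 21, 25, 26, 27, 28, 30, 33, 34, 36

Square k = 1,…,18 (k and 37−k give the same square):
1²=1, 2²=4, 3²=9, 4²=16, 5²=25, 6²=36, 7²≡12, 8²≡27, 9²≡7, 10²≡26, 11²≡10, 12²≡33, 13²≡21, 14²≡11, 15²≡3, 16²≡34, 17²≡30, 18²≡28 (mod 37).
So the quadratic residues mod 37 are {1, 3, 4, 7, 9, 10, 11, 12, 16, 21, 25, 26, 27, 28, 30, 33, 34, 36}.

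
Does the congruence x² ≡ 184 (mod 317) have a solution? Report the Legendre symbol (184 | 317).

Euler's criterion: (184/317) ≡ 184^158 (mod 317).
184^2 ≡ 254 (mod 317)
184^4 ≡ 165 (mod 317)
184^8 ≡ 280 (mod 317)
184^16 ≡ 101 (mod 317)
184^32 ≡ 57 (mod 317)
184^64 ≡ 79 (mod 317)
184^128 ≡ 218 (mod 317)
184^158 = 184^(128+16+8+4+2) ≡ 316 (mod 317).
Result is 316 ≡ −1, so (184/317) = −1.

-1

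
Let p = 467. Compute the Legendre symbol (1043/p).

1

Euler's criterion: (1043/467) ≡ 109^233 (mod 467).
109^2 ≡ 206 (mod 467)
109^4 ≡ 406 (mod 467)
109^8 ≡ 452 (mod 467)
109^16 ≡ 225 (mod 467)
109^32 ≡ 189 (mod 467)
109^64 ≡ 229 (mod 467)
109^128 ≡ 137 (mod 467)
109^233 = 109^(128+64+32+8+1) ≡ 1 (mod 467).
Result is 1, so (1043/467) = 1.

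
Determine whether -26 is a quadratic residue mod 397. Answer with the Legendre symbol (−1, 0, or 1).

First reduce: -26 ≡ 371 (mod 397).
Reciprocity: 371 ≡ 3 and 397 ≡ 1 (mod 4), so (371/397) = +(397/371).
Reduce top mod 371: now compute (26/371).
Pull out 2: since 371 ≡ 3 (mod 8), (2/371) = -1.
Reciprocity: 13 ≡ 1 and 371 ≡ 3 (mod 4), so (13/371) = +(371/13).
Reduce top mod 13: now compute (7/13).
Reciprocity: 7 ≡ 3 and 13 ≡ 1 (mod 4), so (7/13) = +(13/7).
Reduce top mod 7: now compute (6/7).
Pull out 2: since 7 ≡ 7 (mod 8), (2/7) = +1.
Reciprocity: 3 ≡ 3 and 7 ≡ 3 (mod 4), so (3/7) = −(7/3).
Reduce top mod 3: now compute (1/3).
Reached (1/3) = 1. Collecting the sign flips along the way, the symbol is +1.

1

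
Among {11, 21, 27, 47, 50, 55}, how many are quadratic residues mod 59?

(11/59) = -1 → non-residue.
(21/59) = +1 → QR.
(27/59) = +1 → QR.
(47/59) = -1 → non-residue.
(50/59) = -1 → non-residue.
(55/59) = -1 → non-residue.
Total quadratic residues among the 6: 2.

2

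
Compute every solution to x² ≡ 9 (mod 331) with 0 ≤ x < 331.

3, 328

Since 331 ≡ 3 (mod 4), a square root of 9 is 9^((331+1)/4) = 9^83 mod 331.
Repeated squaring: 9^2≡81, 9^4≡272, 9^8≡171, 9^16≡113, 9^32≡191, 9^64≡71 (mod 331).
9^83 = 9^(64+16+2+1) ≡ 328 (mod 331).
Check: 328² = 107584 ≡ 9 (mod 331). The two roots are 3 and 328.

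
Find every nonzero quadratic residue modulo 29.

1 4 5 6 7 9 13 16 20 22 23 24 25 28

Square k = 1,…,14 (k and 29−k give the same square):
1²=1, 2²=4, 3²=9, 4²=16, 5²=25, 6²≡7, 7²≡20, 8²≡6, 9²≡23, 10²≡13, 11²≡5, 12²≡28, 13²≡24, 14²≡22 (mod 29).
So the quadratic residues mod 29 are {1, 4, 5, 6, 7, 9, 13, 16, 20, 22, 23, 24, 25, 28}.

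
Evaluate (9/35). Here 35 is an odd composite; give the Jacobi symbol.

1

Reciprocity: 9 ≡ 1 and 35 ≡ 3 (mod 4), so (9/35) = +(35/9).
Reduce top mod 9: now compute (8/9).
Pull out 2^3: since 9 ≡ 1 (mod 8), (2/9) = +1, so (2/9)^3 = +1.
Reached (1/9) = 1. Collecting the sign flips along the way, the symbol is +1.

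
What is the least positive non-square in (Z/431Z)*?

7

(2/431) = +1, so 2 is a residue.
(3/431) = +1, so 3 is a residue.
(4/431) = +1, so 4 is a residue.
(5/431) = +1, so 5 is a residue.
(6/431) = +1, so 6 is a residue.
(7/431) = −1, so 7 is the smallest positive non-residue mod 431.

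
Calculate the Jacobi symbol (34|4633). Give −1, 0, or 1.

Pull out 2: since 4633 ≡ 1 (mod 8), (2/4633) = +1.
Reciprocity: 17 ≡ 1 and 4633 ≡ 1 (mod 4), so (17/4633) = +(4633/17).
Reduce top mod 17: now compute (9/17).
Reciprocity: 9 ≡ 1 and 17 ≡ 1 (mod 4), so (9/17) = +(17/9).
Reduce top mod 9: now compute (8/9).
Pull out 2^3: since 9 ≡ 1 (mod 8), (2/9) = +1, so (2/9)^3 = +1.
Reached (1/9) = 1. Collecting the sign flips along the way, the symbol is +1.

1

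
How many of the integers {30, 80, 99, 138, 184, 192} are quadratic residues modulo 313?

2

(30/313) = -1 → non-residue.
(80/313) = -1 → non-residue.
(99/313) = +1 → QR.
(138/313) = -1 → non-residue.
(184/313) = -1 → non-residue.
(192/313) = +1 → QR.
Total quadratic residues among the 6: 2.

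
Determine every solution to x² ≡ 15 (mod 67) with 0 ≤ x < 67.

22, 45

Since 67 ≡ 3 (mod 4), a square root of 15 is 15^((67+1)/4) = 15^17 mod 67.
Repeated squaring: 15^2≡24, 15^4≡40, 15^8≡59, 15^16≡64 (mod 67).
15^17 = 15^(16+1) ≡ 22 (mod 67).
Check: 22² = 484 ≡ 15 (mod 67). The two roots are 22 and 45.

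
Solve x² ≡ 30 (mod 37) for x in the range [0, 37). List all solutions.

17, 20

37 ≡ 1 (mod 4), so we find a root by search.
Trying successive values, 17² = 289 ≡ 30 (mod 37). The other root is 37 − 17 = 20.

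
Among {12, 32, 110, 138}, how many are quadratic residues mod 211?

0

(12/211) = -1 → non-residue.
(32/211) = -1 → non-residue.
(110/211) = -1 → non-residue.
(138/211) = -1 → non-residue.
Total quadratic residues among the 4: 0.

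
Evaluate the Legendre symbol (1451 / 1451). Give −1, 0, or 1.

0

First reduce: 1451 ≡ 0 (mod 1451).
Top reduces to 0: gcd > 1, so the symbol is 0.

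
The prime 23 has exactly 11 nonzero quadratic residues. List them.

1, 2, 3, 4, 6, 8, 9, 12, 13, 16, 18

Square k = 1,…,11 (k and 23−k give the same square):
1²=1, 2²=4, 3²=9, 4²=16, 5²≡2, 6²≡13, 7²≡3, 8²≡18, 9²≡12, 10²≡8, 11²≡6 (mod 23).
So the quadratic residues mod 23 are {1, 2, 3, 4, 6, 8, 9, 12, 13, 16, 18}.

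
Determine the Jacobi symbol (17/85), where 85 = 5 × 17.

0

Reciprocity: 17 ≡ 1 and 85 ≡ 1 (mod 4), so (17/85) = +(85/17).
Reduce top mod 17: now compute (0/17).
Top reduces to 0: gcd > 1, so the symbol is 0.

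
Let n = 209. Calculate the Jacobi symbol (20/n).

1

Pull out 2^2: since 209 ≡ 1 (mod 8), (2/209) = +1, so (2/209)^2 = +1.
Reciprocity: 5 ≡ 1 and 209 ≡ 1 (mod 4), so (5/209) = +(209/5).
Reduce top mod 5: now compute (4/5).
Pull out 2^2: since 5 ≡ 5 (mod 8), (2/5) = -1, so (2/5)^2 = +1.
Reached (1/5) = 1. Collecting the sign flips along the way, the symbol is +1.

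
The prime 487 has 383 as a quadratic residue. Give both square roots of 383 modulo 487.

202, 285

Since 487 ≡ 3 (mod 4), a square root of 383 is 383^((487+1)/4) = 383^122 mod 487.
Repeated squaring: 383^2≡102, 383^4≡177, 383^8≡161, 383^16≡110, 383^32≡412, 383^64≡268 (mod 487).
383^122 = 383^(64+32+16+8+2) ≡ 285 (mod 487).
Check: 285² = 81225 ≡ 383 (mod 487). The two roots are 202 and 285.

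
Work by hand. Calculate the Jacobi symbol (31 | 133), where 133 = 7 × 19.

1

Reciprocity: 31 ≡ 3 and 133 ≡ 1 (mod 4), so (31/133) = +(133/31).
Reduce top mod 31: now compute (9/31).
Reciprocity: 9 ≡ 1 and 31 ≡ 3 (mod 4), so (9/31) = +(31/9).
Reduce top mod 9: now compute (4/9).
Pull out 2^2: since 9 ≡ 1 (mod 8), (2/9) = +1, so (2/9)^2 = +1.
Reached (1/9) = 1. Collecting the sign flips along the way, the symbol is +1.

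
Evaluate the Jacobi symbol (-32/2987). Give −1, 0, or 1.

First reduce: -32 ≡ 2955 (mod 2987).
Reciprocity: 2955 ≡ 3 and 2987 ≡ 3 (mod 4), so (2955/2987) = −(2987/2955).
Reduce top mod 2955: now compute (32/2955).
Pull out 2^5: since 2955 ≡ 3 (mod 8), (2/2955) = -1, so (2/2955)^5 = -1.
Reached (1/2955) = 1. Collecting the sign flips along the way, the symbol is +1.

1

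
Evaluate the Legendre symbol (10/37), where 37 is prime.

1

Pull out 2: since 37 ≡ 5 (mod 8), (2/37) = -1.
Reciprocity: 5 ≡ 1 and 37 ≡ 1 (mod 4), so (5/37) = +(37/5).
Reduce top mod 5: now compute (2/5).
Pull out 2: since 5 ≡ 5 (mod 8), (2/5) = -1.
Reached (1/5) = 1. Collecting the sign flips along the way, the symbol is +1.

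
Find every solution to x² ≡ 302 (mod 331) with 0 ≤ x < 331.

Since 331 ≡ 3 (mod 4), a square root of 302 is 302^((331+1)/4) = 302^83 mod 331.
Repeated squaring: 302^2≡179, 302^4≡265, 302^8≡53, 302^16≡161, 302^32≡103, 302^64≡17 (mod 331).
302^83 = 302^(64+16+2+1) ≡ 77 (mod 331).
Check: 77² = 5929 ≡ 302 (mod 331). The two roots are 77 and 254.

77, 254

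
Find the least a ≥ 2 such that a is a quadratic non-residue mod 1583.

5

(2/1583) = +1, so 2 is a residue.
(3/1583) = +1, so 3 is a residue.
(4/1583) = +1, so 4 is a residue.
(5/1583) = −1, so 5 is the smallest positive non-residue mod 1583.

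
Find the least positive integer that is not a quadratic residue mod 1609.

7

(2/1609) = +1, so 2 is a residue.
(3/1609) = +1, so 3 is a residue.
(4/1609) = +1, so 4 is a residue.
(5/1609) = +1, so 5 is a residue.
(6/1609) = +1, so 6 is a residue.
(7/1609) = −1, so 7 is the smallest positive non-residue mod 1609.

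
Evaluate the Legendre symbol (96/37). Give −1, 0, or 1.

-1

Euler's criterion: (96/37) ≡ 22^18 (mod 37).
22^2 ≡ 3 (mod 37)
22^4 ≡ 9 (mod 37)
22^8 ≡ 7 (mod 37)
22^16 ≡ 12 (mod 37)
22^18 = 22^(16+2) ≡ 36 (mod 37).
Result is 36 ≡ −1, so (96/37) = −1.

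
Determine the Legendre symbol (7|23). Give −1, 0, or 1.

Reciprocity: 7 ≡ 3 and 23 ≡ 3 (mod 4), so (7/23) = −(23/7).
Reduce top mod 7: now compute (2/7).
Pull out 2: since 7 ≡ 7 (mod 8), (2/7) = +1.
Reached (1/7) = 1. Collecting the sign flips along the way, the symbol is -1.

-1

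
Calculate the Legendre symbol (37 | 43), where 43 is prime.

-1

Reciprocity: 37 ≡ 1 and 43 ≡ 3 (mod 4), so (37/43) = +(43/37).
Reduce top mod 37: now compute (6/37).
Pull out 2: since 37 ≡ 5 (mod 8), (2/37) = -1.
Reciprocity: 3 ≡ 3 and 37 ≡ 1 (mod 4), so (3/37) = +(37/3).
Reduce top mod 3: now compute (1/3).
Reached (1/3) = 1. Collecting the sign flips along the way, the symbol is -1.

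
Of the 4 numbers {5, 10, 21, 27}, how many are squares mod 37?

3

(5/37) = -1 → non-residue.
(10/37) = +1 → QR.
(21/37) = +1 → QR.
(27/37) = +1 → QR.
Total quadratic residues among the 4: 3.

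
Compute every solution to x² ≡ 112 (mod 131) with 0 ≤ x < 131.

Since 131 ≡ 3 (mod 4), a square root of 112 is 112^((131+1)/4) = 112^33 mod 131.
Repeated squaring: 112^2≡99, 112^4≡107, 112^8≡52, 112^16≡84, 112^32≡113 (mod 131).
112^33 = 112^(32+1) ≡ 80 (mod 131).
Check: 80² = 6400 ≡ 112 (mod 131). The two roots are 51 and 80.

51, 80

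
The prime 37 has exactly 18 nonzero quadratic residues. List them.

1, 3, 4, 7, 9, 10, 11, 12, 16, 21, 25, 26, 27, 28, 30, 33, 34, 36

Square k = 1,…,18 (k and 37−k give the same square):
1²=1, 2²=4, 3²=9, 4²=16, 5²=25, 6²=36, 7²≡12, 8²≡27, 9²≡7, 10²≡26, 11²≡10, 12²≡33, 13²≡21, 14²≡11, 15²≡3, 16²≡34, 17²≡30, 18²≡28 (mod 37).
So the quadratic residues mod 37 are {1, 3, 4, 7, 9, 10, 11, 12, 16, 21, 25, 26, 27, 28, 30, 33, 34, 36}.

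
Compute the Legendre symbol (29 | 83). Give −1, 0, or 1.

Euler's criterion: (29/83) ≡ 29^41 (mod 83).
29^2 ≡ 11 (mod 83)
29^4 ≡ 38 (mod 83)
29^8 ≡ 33 (mod 83)
29^16 ≡ 10 (mod 83)
29^32 ≡ 17 (mod 83)
29^41 = 29^(32+8+1) ≡ 1 (mod 83).
Result is 1, so (29/83) = 1.

1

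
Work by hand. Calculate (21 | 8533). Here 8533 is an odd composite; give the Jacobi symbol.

Reciprocity: 21 ≡ 1 and 8533 ≡ 1 (mod 4), so (21/8533) = +(8533/21).
Reduce top mod 21: now compute (7/21).
Reciprocity: 7 ≡ 3 and 21 ≡ 1 (mod 4), so (7/21) = +(21/7).
Reduce top mod 7: now compute (0/7).
Top reduces to 0: gcd > 1, so the symbol is 0.

0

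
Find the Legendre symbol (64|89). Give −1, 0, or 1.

Pull out 2^6: since 89 ≡ 1 (mod 8), (2/89) = +1, so (2/89)^6 = +1.
Reached (1/89) = 1. Collecting the sign flips along the way, the symbol is +1.

1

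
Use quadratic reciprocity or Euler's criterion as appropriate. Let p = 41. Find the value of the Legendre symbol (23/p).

1

Reciprocity: 23 ≡ 3 and 41 ≡ 1 (mod 4), so (23/41) = +(41/23).
Reduce top mod 23: now compute (18/23).
Pull out 2: since 23 ≡ 7 (mod 8), (2/23) = +1.
Reciprocity: 9 ≡ 1 and 23 ≡ 3 (mod 4), so (9/23) = +(23/9).
Reduce top mod 9: now compute (5/9).
Reciprocity: 5 ≡ 1 and 9 ≡ 1 (mod 4), so (5/9) = +(9/5).
Reduce top mod 5: now compute (4/5).
Pull out 2^2: since 5 ≡ 5 (mod 8), (2/5) = -1, so (2/5)^2 = +1.
Reached (1/5) = 1. Collecting the sign flips along the way, the symbol is +1.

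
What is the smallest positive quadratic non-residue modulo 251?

2

(2/251) = −1, so 2 is the smallest positive non-residue mod 251.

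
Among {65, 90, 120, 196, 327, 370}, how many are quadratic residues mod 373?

5

(65/373) = -1 → non-residue.
(90/373) = +1 → QR.
(120/373) = +1 → QR.
(196/373) = +1 → QR.
(327/373) = +1 → QR.
(370/373) = +1 → QR.
Total quadratic residues among the 6: 5.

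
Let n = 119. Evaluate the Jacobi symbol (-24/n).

First reduce: -24 ≡ 95 (mod 119).
Reciprocity: 95 ≡ 3 and 119 ≡ 3 (mod 4), so (95/119) = −(119/95).
Reduce top mod 95: now compute (24/95).
Pull out 2^3: since 95 ≡ 7 (mod 8), (2/95) = +1, so (2/95)^3 = +1.
Reciprocity: 3 ≡ 3 and 95 ≡ 3 (mod 4), so (3/95) = −(95/3).
Reduce top mod 3: now compute (2/3).
Pull out 2: since 3 ≡ 3 (mod 8), (2/3) = -1.
Reached (1/3) = 1. Collecting the sign flips along the way, the symbol is -1.

-1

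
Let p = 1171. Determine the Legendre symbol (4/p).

1

Pull out 2^2: since 1171 ≡ 3 (mod 8), (2/1171) = -1, so (2/1171)^2 = +1.
Reached (1/1171) = 1. Collecting the sign flips along the way, the symbol is +1.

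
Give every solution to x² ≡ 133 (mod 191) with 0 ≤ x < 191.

Since 191 ≡ 3 (mod 4), a square root of 133 is 133^((191+1)/4) = 133^48 mod 191.
Repeated squaring: 133^2≡117, 133^4≡128, 133^8≡149, 133^16≡45, 133^32≡115 (mod 191).
133^48 = 133^(32+16) ≡ 18 (mod 191).
Check: 18² = 324 ≡ 133 (mod 191). The two roots are 18 and 173.

18, 173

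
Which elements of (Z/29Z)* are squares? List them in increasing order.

Square k = 1,…,14 (k and 29−k give the same square):
1²=1, 2²=4, 3²=9, 4²=16, 5²=25, 6²≡7, 7²≡20, 8²≡6, 9²≡23, 10²≡13, 11²≡5, 12²≡28, 13²≡24, 14²≡22 (mod 29).
So the quadratic residues mod 29 are {1, 4, 5, 6, 7, 9, 13, 16, 20, 22, 23, 24, 25, 28}.

1, 4, 5, 6, 7, 9, 13, 16, 20, 22, 23, 24, 25, 28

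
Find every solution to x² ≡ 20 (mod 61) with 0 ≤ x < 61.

61 ≡ 1 (mod 4), so we find a root by search.
Trying successive values, 9² = 81 ≡ 20 (mod 61). The other root is 61 − 9 = 52.

9, 52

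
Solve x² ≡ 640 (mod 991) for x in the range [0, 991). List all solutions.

Since 991 ≡ 3 (mod 4), a square root of 640 is 640^((991+1)/4) = 640^248 mod 991.
Repeated squaring: 640^2≡317, 640^4≡398, 640^8≡835, 640^16≡552, 640^32≡467, 640^64≡69, 640^128≡797 (mod 991).
640^248 = 640^(128+64+32+16+8) ≡ 394 (mod 991).
Check: 394² = 155236 ≡ 640 (mod 991). The two roots are 394 and 597.

394, 597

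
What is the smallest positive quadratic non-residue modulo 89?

(2/89) = +1, so 2 is a residue.
(3/89) = −1, so 3 is the smallest positive non-residue mod 89.

3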